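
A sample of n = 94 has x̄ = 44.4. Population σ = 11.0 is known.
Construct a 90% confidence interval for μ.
(42.53, 46.27)

z-interval (σ known):
z* = 1.645 for 90% confidence

Margin of error = z* · σ/√n = 1.645 · 11.0/√94 = 1.87

CI: (44.4 - 1.87, 44.4 + 1.87) = (42.53, 46.27)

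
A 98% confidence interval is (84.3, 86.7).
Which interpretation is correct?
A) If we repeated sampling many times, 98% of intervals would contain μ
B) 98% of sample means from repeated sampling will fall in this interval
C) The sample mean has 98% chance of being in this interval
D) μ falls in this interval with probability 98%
A

A) Correct — this is the frequentist long-run coverage interpretation.
B) Wrong — coverage applies to intervals containing μ, not to future x̄ values.
C) Wrong — x̄ is observed and sits in the interval by construction.
D) Wrong — μ is fixed; the randomness lives in the interval, not in μ.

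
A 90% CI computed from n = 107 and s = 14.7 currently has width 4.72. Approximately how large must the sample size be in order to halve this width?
n ≈ 428

CI width ∝ 1/√n
To reduce width by factor 2, need √n to grow by 2 → need 2² = 4 times as many samples.

Current: n = 107, width = 4.72
New: n = 428, width ≈ 2.34

Width reduced by factor of 4.72/2.34 = 2.02.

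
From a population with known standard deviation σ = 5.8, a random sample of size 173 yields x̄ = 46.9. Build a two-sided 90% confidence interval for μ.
(46.17, 47.63)

z-interval (σ known):
z* = 1.645 for 90% confidence

Margin of error = z* · σ/√n = 1.645 · 5.8/√173 = 0.73

CI: (46.9 - 0.73, 46.9 + 0.73) = (46.17, 47.63)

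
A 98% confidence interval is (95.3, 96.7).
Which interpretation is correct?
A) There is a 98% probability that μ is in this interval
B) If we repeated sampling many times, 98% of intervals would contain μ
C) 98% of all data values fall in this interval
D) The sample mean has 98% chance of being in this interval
B

A) Wrong — μ is fixed; the randomness lives in the interval, not in μ.
B) Correct — this is the frequentist long-run coverage interpretation.
C) Wrong — a CI is about the parameter μ, not individual data values.
D) Wrong — x̄ is observed and sits in the interval by construction.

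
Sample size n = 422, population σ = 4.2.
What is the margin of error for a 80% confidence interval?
Margin of error = 0.26

Margin of error = z* · σ/√n
= 1.282 · 4.2/√422
= 1.282 · 4.2/20.5426
= 0.26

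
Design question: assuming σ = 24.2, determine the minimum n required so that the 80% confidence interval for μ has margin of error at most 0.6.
n ≥ 2674

For margin E ≤ 0.6:
n ≥ (z* · σ / E)²
n ≥ (1.282 · 24.2 / 0.6)²
n ≥ 2673.65

Minimum n = 2674 (rounding up)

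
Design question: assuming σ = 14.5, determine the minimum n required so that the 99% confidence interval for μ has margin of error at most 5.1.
n ≥ 54

For margin E ≤ 5.1:
n ≥ (z* · σ / E)²
n ≥ (2.576 · 14.5 / 5.1)²
n ≥ 53.64

Minimum n = 54 (rounding up)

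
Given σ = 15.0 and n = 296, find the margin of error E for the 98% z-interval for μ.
Margin of error = 2.03

Margin of error = z* · σ/√n
= 2.326 · 15.0/√296
= 2.326 · 15.0/17.2047
= 2.03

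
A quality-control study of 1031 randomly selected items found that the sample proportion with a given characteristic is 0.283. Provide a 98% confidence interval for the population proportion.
(0.250, 0.316)

Proportion CI:
SE = √(p̂(1-p̂)/n) = √(0.283 · 0.717 / 1031) = 0.01403

z* = 2.326
Margin = z* · SE = 2.326 · 0.01403 = 0.0326

CI: 0.283 ± 0.0326 = (0.250, 0.316)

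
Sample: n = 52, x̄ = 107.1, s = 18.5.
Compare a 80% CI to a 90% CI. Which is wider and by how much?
90% CI is wider by 1.93

df = 51
80% CI: t* = 1.298, (103.77, 110.43), width = 2 · t* · s/√n = 6.66
90% CI: t* = 1.675, (102.80, 111.40), width = 2 · t* · s/√n = 8.59

The 90% CI is wider by 8.59 - 6.66 = 1.93.
Higher confidence requires a wider interval.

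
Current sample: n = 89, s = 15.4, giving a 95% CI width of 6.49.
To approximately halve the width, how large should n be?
n ≈ 356

CI width ∝ 1/√n
To reduce width by factor 2, need √n to grow by 2 → need 2² = 4 times as many samples.

Current: n = 89, width = 6.49
New: n = 356, width ≈ 3.21

Width reduced by factor of 6.49/3.21 = 2.02.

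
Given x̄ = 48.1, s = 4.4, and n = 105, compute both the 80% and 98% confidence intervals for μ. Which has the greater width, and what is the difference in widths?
98% CI is wider by 0.92

df = 104
80% CI: t* = 1.290, (47.55, 48.65), width = 2 · t* · s/√n = 1.11
98% CI: t* = 2.363, (47.09, 49.11), width = 2 · t* · s/√n = 2.03

The 98% CI is wider by 2.03 - 1.11 = 0.92.
Higher confidence requires a wider interval.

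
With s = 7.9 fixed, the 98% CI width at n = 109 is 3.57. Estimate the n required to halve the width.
n ≈ 436

CI width ∝ 1/√n
To reduce width by factor 2, need √n to grow by 2 → need 2² = 4 times as many samples.

Current: n = 109, width = 3.57
New: n = 436, width ≈ 1.77

Width reduced by factor of 3.57/1.77 = 2.02.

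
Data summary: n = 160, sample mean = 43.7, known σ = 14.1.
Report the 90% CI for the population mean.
(41.87, 45.53)

z-interval (σ known):
z* = 1.645 for 90% confidence

Margin of error = z* · σ/√n = 1.645 · 14.1/√160 = 1.83

CI: (43.7 - 1.83, 43.7 + 1.83) = (41.87, 45.53)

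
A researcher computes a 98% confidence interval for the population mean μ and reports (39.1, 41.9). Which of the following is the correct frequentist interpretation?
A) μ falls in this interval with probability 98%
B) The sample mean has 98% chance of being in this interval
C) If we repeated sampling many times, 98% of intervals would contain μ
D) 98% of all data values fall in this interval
C

A) Wrong — μ is fixed; the randomness lives in the interval, not in μ.
B) Wrong — x̄ is observed and sits in the interval by construction.
C) Correct — this is the frequentist long-run coverage interpretation.
D) Wrong — a CI is about the parameter μ, not individual data values.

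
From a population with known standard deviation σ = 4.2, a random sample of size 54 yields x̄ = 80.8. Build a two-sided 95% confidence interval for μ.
(79.68, 81.92)

z-interval (σ known):
z* = 1.960 for 95% confidence

Margin of error = z* · σ/√n = 1.960 · 4.2/√54 = 1.12

CI: (80.8 - 1.12, 80.8 + 1.12) = (79.68, 81.92)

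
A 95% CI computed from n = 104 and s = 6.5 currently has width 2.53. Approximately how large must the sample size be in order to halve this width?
n ≈ 416

CI width ∝ 1/√n
To reduce width by factor 2, need √n to grow by 2 → need 2² = 4 times as many samples.

Current: n = 104, width = 2.53
New: n = 416, width ≈ 1.25

Width reduced by factor of 2.53/1.25 = 2.02.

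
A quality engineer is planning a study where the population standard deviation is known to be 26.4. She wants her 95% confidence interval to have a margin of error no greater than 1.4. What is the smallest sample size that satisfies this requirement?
n ≥ 1367

For margin E ≤ 1.4:
n ≥ (z* · σ / E)²
n ≥ (1.960 · 26.4 / 1.4)²
n ≥ 1366.04

Minimum n = 1367 (rounding up)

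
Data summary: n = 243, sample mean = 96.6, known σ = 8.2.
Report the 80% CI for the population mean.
(95.93, 97.27)

z-interval (σ known):
z* = 1.282 for 80% confidence

Margin of error = z* · σ/√n = 1.282 · 8.2/√243 = 0.67

CI: (96.6 - 0.67, 96.6 + 0.67) = (95.93, 97.27)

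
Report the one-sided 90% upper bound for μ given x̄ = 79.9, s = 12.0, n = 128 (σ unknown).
μ ≤ 81.27

Upper bound (one-sided):
t* = 1.288 (one-sided for 90%)
Upper bound = x̄ + t* · s/√n = 79.9 + 1.288 · 12.0/√128 = 81.27

We are 90% confident that μ ≤ 81.27.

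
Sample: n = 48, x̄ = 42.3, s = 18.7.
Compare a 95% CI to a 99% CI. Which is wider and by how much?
99% CI is wider by 3.63

df = 47
95% CI: t* = 2.012, (36.87, 47.73), width = 2 · t* · s/√n = 10.86
99% CI: t* = 2.685, (35.05, 49.55), width = 2 · t* · s/√n = 14.49

The 99% CI is wider by 14.49 - 10.86 = 3.63.
Higher confidence requires a wider interval.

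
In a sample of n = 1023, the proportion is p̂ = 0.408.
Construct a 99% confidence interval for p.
(0.368, 0.448)

Proportion CI:
SE = √(p̂(1-p̂)/n) = √(0.408 · 0.592 / 1023) = 0.01537

z* = 2.576
Margin = z* · SE = 2.576 · 0.01537 = 0.0396

CI: 0.408 ± 0.0396 = (0.368, 0.448)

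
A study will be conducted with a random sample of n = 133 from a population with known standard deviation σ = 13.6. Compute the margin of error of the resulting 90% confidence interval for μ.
Margin of error = 1.94

Margin of error = z* · σ/√n
= 1.645 · 13.6/√133
= 1.645 · 13.6/11.5326
= 1.94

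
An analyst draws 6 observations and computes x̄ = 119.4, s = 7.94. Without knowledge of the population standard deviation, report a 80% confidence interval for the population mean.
(114.62, 124.18)

t-interval (σ unknown):
df = n - 1 = 5
t* = 1.476 for 80% confidence

Margin of error = t* · s/√n = 1.476 · 7.94/√6 = 4.78

CI: (114.62, 124.18)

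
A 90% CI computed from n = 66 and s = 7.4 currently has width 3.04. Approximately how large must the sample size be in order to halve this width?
n ≈ 264

CI width ∝ 1/√n
To reduce width by factor 2, need √n to grow by 2 → need 2² = 4 times as many samples.

Current: n = 66, width = 3.04
New: n = 264, width ≈ 1.50

Width reduced by factor of 3.04/1.50 = 2.03.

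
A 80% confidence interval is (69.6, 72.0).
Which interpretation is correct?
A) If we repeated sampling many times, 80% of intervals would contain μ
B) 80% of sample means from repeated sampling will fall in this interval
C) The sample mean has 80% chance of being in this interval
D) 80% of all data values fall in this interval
A

A) Correct — this is the frequentist long-run coverage interpretation.
B) Wrong — coverage applies to intervals containing μ, not to future x̄ values.
C) Wrong — x̄ is observed and sits in the interval by construction.
D) Wrong — a CI is about the parameter μ, not individual data values.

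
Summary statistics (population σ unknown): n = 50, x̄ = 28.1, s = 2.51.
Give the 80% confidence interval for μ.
(27.64, 28.56)

t-interval (σ unknown):
df = n - 1 = 49
t* = 1.299 for 80% confidence

Margin of error = t* · s/√n = 1.299 · 2.51/√50 = 0.46

CI: (27.64, 28.56)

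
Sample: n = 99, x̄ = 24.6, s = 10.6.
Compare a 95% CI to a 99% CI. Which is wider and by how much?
99% CI is wider by 1.37

df = 98
95% CI: t* = 1.984, (22.49, 26.71), width = 2 · t* · s/√n = 4.23
99% CI: t* = 2.627, (21.80, 27.40), width = 2 · t* · s/√n = 5.60

The 99% CI is wider by 5.60 - 4.23 = 1.37.
Higher confidence requires a wider interval.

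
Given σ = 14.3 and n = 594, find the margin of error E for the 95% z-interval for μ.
Margin of error = 1.15

Margin of error = z* · σ/√n
= 1.960 · 14.3/√594
= 1.960 · 14.3/24.3721
= 1.15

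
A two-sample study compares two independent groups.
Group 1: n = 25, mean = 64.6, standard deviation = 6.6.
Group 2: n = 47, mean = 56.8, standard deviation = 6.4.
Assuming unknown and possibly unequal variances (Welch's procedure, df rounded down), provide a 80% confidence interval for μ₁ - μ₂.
(5.70, 9.90)

Difference: x̄₁ - x̄₂ = 7.80
SE = √(s₁²/n₁ + s₂²/n₂) = √(6.6²/25 + 6.4²/47) = 1.6168
df = 47.78 → 47 (Welch–Satterthwaite, rounded down)
t* = 1.300

CI: 7.80 ± 1.300 · 1.6168 = 7.80 ± 2.10 = (5.70, 9.90)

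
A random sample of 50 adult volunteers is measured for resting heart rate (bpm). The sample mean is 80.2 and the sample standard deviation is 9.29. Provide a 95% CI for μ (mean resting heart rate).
(77.56, 82.84)

t-interval (σ unknown):
df = n - 1 = 49
t* = 2.010 for 95% confidence

Margin of error = t* · s/√n = 2.010 · 9.29/√50 = 2.64

CI: (77.56, 82.84)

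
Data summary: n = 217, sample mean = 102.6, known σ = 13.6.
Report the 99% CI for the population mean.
(100.22, 104.98)

z-interval (σ known):
z* = 2.576 for 99% confidence

Margin of error = z* · σ/√n = 2.576 · 13.6/√217 = 2.38

CI: (102.6 - 2.38, 102.6 + 2.38) = (100.22, 104.98)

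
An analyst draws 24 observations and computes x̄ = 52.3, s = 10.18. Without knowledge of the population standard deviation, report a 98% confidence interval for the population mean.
(47.11, 57.49)

t-interval (σ unknown):
df = n - 1 = 23
t* = 2.500 for 98% confidence

Margin of error = t* · s/√n = 2.500 · 10.18/√24 = 5.19

CI: (47.11, 57.49)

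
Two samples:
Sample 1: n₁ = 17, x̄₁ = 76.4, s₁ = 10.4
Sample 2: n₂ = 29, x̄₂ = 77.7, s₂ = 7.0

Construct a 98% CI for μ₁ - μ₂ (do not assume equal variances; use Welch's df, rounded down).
(-8.37, 5.77)

Difference: x̄₁ - x̄₂ = -1.30
SE = √(s₁²/n₁ + s₂²/n₂) = √(10.4²/17 + 7.0²/29) = 2.8376
df = 24.63 → 24 (Welch–Satterthwaite, rounded down)
t* = 2.492

CI: -1.30 ± 2.492 · 2.8376 = -1.30 ± 7.07 = (-8.37, 5.77)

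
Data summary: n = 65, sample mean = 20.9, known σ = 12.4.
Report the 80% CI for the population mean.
(18.93, 22.87)

z-interval (σ known):
z* = 1.282 for 80% confidence

Margin of error = z* · σ/√n = 1.282 · 12.4/√65 = 1.97

CI: (20.9 - 1.97, 20.9 + 1.97) = (18.93, 22.87)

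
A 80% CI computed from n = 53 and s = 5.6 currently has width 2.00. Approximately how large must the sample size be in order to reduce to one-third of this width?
n ≈ 477

CI width ∝ 1/√n
To reduce width by factor 3, need √n to grow by 3 → need 3² = 9 times as many samples.

Current: n = 53, width = 2.00
New: n = 477, width ≈ 0.66

Width reduced by factor of 2.00/0.66 = 3.03.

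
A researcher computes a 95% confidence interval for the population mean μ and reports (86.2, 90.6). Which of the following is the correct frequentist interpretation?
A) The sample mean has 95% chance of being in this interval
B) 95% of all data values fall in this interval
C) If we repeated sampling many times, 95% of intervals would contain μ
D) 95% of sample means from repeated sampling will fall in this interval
C

A) Wrong — x̄ is observed and sits in the interval by construction.
B) Wrong — a CI is about the parameter μ, not individual data values.
C) Correct — this is the frequentist long-run coverage interpretation.
D) Wrong — coverage applies to intervals containing μ, not to future x̄ values.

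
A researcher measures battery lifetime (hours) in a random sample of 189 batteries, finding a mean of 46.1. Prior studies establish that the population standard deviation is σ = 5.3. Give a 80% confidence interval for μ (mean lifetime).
(45.61, 46.59)

z-interval (σ known):
z* = 1.282 for 80% confidence

Margin of error = z* · σ/√n = 1.282 · 5.3/√189 = 0.49

CI: (46.1 - 0.49, 46.1 + 0.49) = (45.61, 46.59)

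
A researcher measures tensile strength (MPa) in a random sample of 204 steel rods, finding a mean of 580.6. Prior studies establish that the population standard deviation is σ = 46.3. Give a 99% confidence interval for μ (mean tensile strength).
(572.25, 588.95)

z-interval (σ known):
z* = 2.576 for 99% confidence

Margin of error = z* · σ/√n = 2.576 · 46.3/√204 = 8.35

CI: (580.6 - 8.35, 580.6 + 8.35) = (572.25, 588.95)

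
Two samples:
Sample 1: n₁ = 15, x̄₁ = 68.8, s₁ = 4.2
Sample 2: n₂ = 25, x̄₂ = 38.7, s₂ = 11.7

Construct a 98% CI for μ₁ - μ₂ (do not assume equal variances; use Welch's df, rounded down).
(23.78, 36.42)

Difference: x̄₁ - x̄₂ = 30.10
SE = √(s₁²/n₁ + s₂²/n₂) = √(4.2²/15 + 11.7²/25) = 2.5791
df = 32.82 → 32 (Welch–Satterthwaite, rounded down)
t* = 2.449

CI: 30.10 ± 2.449 · 2.5791 = 30.10 ± 6.32 = (23.78, 36.42)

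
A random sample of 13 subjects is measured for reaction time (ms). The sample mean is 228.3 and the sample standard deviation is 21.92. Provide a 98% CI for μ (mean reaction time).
(212.00, 244.60)

t-interval (σ unknown):
df = n - 1 = 12
t* = 2.681 for 98% confidence

Margin of error = t* · s/√n = 2.681 · 21.92/√13 = 16.30

CI: (212.00, 244.60)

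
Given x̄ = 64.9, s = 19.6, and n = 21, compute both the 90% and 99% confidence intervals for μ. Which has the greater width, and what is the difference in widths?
99% CI is wider by 9.58

df = 20
90% CI: t* = 1.725, (57.52, 72.28), width = 2 · t* · s/√n = 14.76
99% CI: t* = 2.845, (52.73, 77.07), width = 2 · t* · s/√n = 24.34

The 99% CI is wider by 24.34 - 14.76 = 9.58.
Higher confidence requires a wider interval.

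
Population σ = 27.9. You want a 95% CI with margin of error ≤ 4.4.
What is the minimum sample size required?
n ≥ 155

For margin E ≤ 4.4:
n ≥ (z* · σ / E)²
n ≥ (1.960 · 27.9 / 4.4)²
n ≥ 154.46

Minimum n = 155 (rounding up)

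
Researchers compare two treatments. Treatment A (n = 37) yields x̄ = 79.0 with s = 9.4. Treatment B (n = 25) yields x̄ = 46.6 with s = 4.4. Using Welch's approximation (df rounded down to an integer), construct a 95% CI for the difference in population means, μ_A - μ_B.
(28.83, 35.97)

Difference: x̄₁ - x̄₂ = 32.40
SE = √(s₁²/n₁ + s₂²/n₂) = √(9.4²/37 + 4.4²/25) = 1.7783
df = 54.53 → 54 (Welch–Satterthwaite, rounded down)
t* = 2.005

CI: 32.40 ± 2.005 · 1.7783 = 32.40 ± 3.57 = (28.83, 35.97)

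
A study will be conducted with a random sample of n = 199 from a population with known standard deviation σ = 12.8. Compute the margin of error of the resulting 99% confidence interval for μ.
Margin of error = 2.34

Margin of error = z* · σ/√n
= 2.576 · 12.8/√199
= 2.576 · 12.8/14.1067
= 2.34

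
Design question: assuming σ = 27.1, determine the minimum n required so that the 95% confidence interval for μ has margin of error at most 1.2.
n ≥ 1960

For margin E ≤ 1.2:
n ≥ (z* · σ / E)²
n ≥ (1.960 · 27.1 / 1.2)²
n ≥ 1959.24

Minimum n = 1960 (rounding up)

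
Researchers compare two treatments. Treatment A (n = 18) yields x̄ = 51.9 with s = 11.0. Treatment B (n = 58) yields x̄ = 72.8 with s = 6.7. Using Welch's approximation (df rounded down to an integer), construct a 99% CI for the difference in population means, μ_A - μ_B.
(-28.65, -13.15)

Difference: x̄₁ - x̄₂ = -20.90
SE = √(s₁²/n₁ + s₂²/n₂) = √(11.0²/18 + 6.7²/58) = 2.7379
df = 21.06 → 21 (Welch–Satterthwaite, rounded down)
t* = 2.831

CI: -20.90 ± 2.831 · 2.7379 = -20.90 ± 7.75 = (-28.65, -13.15)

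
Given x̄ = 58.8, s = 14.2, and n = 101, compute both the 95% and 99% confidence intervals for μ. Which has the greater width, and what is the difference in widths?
99% CI is wider by 1.81

df = 100
95% CI: t* = 1.984, (56.00, 61.60), width = 2 · t* · s/√n = 5.61
99% CI: t* = 2.626, (55.09, 62.51), width = 2 · t* · s/√n = 7.42

The 99% CI is wider by 7.42 - 5.61 = 1.81.
Higher confidence requires a wider interval.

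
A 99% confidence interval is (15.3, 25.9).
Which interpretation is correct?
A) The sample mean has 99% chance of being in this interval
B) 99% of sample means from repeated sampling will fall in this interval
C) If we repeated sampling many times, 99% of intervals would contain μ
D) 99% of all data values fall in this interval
C

A) Wrong — x̄ is observed and sits in the interval by construction.
B) Wrong — coverage applies to intervals containing μ, not to future x̄ values.
C) Correct — this is the frequentist long-run coverage interpretation.
D) Wrong — a CI is about the parameter μ, not individual data values.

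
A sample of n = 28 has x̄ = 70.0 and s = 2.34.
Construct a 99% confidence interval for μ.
(68.77, 71.23)

t-interval (σ unknown):
df = n - 1 = 27
t* = 2.771 for 99% confidence

Margin of error = t* · s/√n = 2.771 · 2.34/√28 = 1.23

CI: (68.77, 71.23)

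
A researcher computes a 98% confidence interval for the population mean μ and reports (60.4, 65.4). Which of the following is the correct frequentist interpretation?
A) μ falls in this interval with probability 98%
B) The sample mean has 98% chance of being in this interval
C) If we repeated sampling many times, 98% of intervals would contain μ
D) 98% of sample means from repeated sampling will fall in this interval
C

A) Wrong — μ is fixed; the randomness lives in the interval, not in μ.
B) Wrong — x̄ is observed and sits in the interval by construction.
C) Correct — this is the frequentist long-run coverage interpretation.
D) Wrong — coverage applies to intervals containing μ, not to future x̄ values.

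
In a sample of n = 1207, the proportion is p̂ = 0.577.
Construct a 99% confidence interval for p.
(0.540, 0.614)

Proportion CI:
SE = √(p̂(1-p̂)/n) = √(0.577 · 0.423 / 1207) = 0.01422

z* = 2.576
Margin = z* · SE = 2.576 · 0.01422 = 0.0366

CI: 0.577 ± 0.0366 = (0.540, 0.614)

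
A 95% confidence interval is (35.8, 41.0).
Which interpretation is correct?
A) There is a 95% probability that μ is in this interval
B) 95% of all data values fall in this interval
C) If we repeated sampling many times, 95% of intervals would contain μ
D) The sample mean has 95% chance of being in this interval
C

A) Wrong — μ is fixed; the randomness lives in the interval, not in μ.
B) Wrong — a CI is about the parameter μ, not individual data values.
C) Correct — this is the frequentist long-run coverage interpretation.
D) Wrong — x̄ is observed and sits in the interval by construction.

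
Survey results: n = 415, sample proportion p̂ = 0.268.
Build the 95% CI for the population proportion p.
(0.225, 0.311)

Proportion CI:
SE = √(p̂(1-p̂)/n) = √(0.268 · 0.732 / 415) = 0.02174

z* = 1.960
Margin = z* · SE = 1.960 · 0.02174 = 0.0426

CI: 0.268 ± 0.0426 = (0.225, 0.311)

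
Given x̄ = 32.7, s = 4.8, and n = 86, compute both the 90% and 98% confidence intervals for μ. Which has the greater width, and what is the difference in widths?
98% CI is wider by 0.73

df = 85
90% CI: t* = 1.663, (31.84, 33.56), width = 2 · t* · s/√n = 1.72
98% CI: t* = 2.371, (31.47, 33.93), width = 2 · t* · s/√n = 2.45

The 98% CI is wider by 2.45 - 1.72 = 0.73.
Higher confidence requires a wider interval.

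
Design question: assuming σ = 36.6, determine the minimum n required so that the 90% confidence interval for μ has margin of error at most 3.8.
n ≥ 252

For margin E ≤ 3.8:
n ≥ (z* · σ / E)²
n ≥ (1.645 · 36.6 / 3.8)²
n ≥ 251.03

Minimum n = 252 (rounding up)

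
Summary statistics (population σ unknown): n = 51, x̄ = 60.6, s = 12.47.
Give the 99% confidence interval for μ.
(55.92, 65.28)

t-interval (σ unknown):
df = n - 1 = 50
t* = 2.678 for 99% confidence

Margin of error = t* · s/√n = 2.678 · 12.47/√51 = 4.68

CI: (55.92, 65.28)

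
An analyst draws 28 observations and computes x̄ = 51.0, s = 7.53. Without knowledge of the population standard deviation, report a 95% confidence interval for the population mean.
(48.08, 53.92)

t-interval (σ unknown):
df = n - 1 = 27
t* = 2.052 for 95% confidence

Margin of error = t* · s/√n = 2.052 · 7.53/√28 = 2.92

CI: (48.08, 53.92)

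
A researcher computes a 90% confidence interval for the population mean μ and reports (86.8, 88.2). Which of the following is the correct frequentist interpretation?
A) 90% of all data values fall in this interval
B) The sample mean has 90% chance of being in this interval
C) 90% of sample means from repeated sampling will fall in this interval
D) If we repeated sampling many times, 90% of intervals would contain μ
D

A) Wrong — a CI is about the parameter μ, not individual data values.
B) Wrong — x̄ is observed and sits in the interval by construction.
C) Wrong — coverage applies to intervals containing μ, not to future x̄ values.
D) Correct — this is the frequentist long-run coverage interpretation.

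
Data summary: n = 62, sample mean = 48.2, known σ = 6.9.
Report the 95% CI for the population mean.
(46.48, 49.92)

z-interval (σ known):
z* = 1.960 for 95% confidence

Margin of error = z* · σ/√n = 1.960 · 6.9/√62 = 1.72

CI: (48.2 - 1.72, 48.2 + 1.72) = (46.48, 49.92)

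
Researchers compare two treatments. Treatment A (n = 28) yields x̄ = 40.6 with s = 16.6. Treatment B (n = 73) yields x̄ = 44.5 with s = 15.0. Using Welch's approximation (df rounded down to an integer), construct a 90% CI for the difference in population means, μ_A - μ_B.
(-9.94, 2.14)

Difference: x̄₁ - x̄₂ = -3.90
SE = √(s₁²/n₁ + s₂²/n₂) = √(16.6²/28 + 15.0²/73) = 3.5949
df = 44.91 → 44 (Welch–Satterthwaite, rounded down)
t* = 1.680

CI: -3.90 ± 1.680 · 3.5949 = -3.90 ± 6.04 = (-9.94, 2.14)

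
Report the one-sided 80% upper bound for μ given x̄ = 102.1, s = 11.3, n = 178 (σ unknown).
μ ≤ 102.81

Upper bound (one-sided):
t* = 0.844 (one-sided for 80%)
Upper bound = x̄ + t* · s/√n = 102.1 + 0.844 · 11.3/√178 = 102.81

We are 80% confident that μ ≤ 102.81.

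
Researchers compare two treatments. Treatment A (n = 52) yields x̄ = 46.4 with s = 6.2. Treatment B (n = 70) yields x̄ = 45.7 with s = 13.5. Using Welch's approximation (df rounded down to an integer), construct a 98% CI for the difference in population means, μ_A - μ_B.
(-3.62, 5.02)

Difference: x̄₁ - x̄₂ = 0.70
SE = √(s₁²/n₁ + s₂²/n₂) = √(6.2²/52 + 13.5²/70) = 1.8283
df = 102.56 → 102 (Welch–Satterthwaite, rounded down)
t* = 2.363

CI: 0.70 ± 2.363 · 1.8283 = 0.70 ± 4.32 = (-3.62, 5.02)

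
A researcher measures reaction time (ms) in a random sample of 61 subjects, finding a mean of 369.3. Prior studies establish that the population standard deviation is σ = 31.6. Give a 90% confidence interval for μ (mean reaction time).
(362.64, 375.96)

z-interval (σ known):
z* = 1.645 for 90% confidence

Margin of error = z* · σ/√n = 1.645 · 31.6/√61 = 6.66

CI: (369.3 - 6.66, 369.3 + 6.66) = (362.64, 375.96)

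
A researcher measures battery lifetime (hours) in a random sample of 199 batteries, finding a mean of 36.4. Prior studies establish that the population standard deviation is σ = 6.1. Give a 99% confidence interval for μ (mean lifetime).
(35.29, 37.51)

z-interval (σ known):
z* = 2.576 for 99% confidence

Margin of error = z* · σ/√n = 2.576 · 6.1/√199 = 1.11

CI: (36.4 - 1.11, 36.4 + 1.11) = (35.29, 37.51)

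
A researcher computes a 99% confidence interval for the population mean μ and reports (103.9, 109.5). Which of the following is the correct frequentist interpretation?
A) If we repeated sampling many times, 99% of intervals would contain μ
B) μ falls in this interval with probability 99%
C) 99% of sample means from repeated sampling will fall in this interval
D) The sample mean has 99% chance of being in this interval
A

A) Correct — this is the frequentist long-run coverage interpretation.
B) Wrong — μ is fixed; the randomness lives in the interval, not in μ.
C) Wrong — coverage applies to intervals containing μ, not to future x̄ values.
D) Wrong — x̄ is observed and sits in the interval by construction.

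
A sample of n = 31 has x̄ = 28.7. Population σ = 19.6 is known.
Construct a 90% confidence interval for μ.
(22.91, 34.49)

z-interval (σ known):
z* = 1.645 for 90% confidence

Margin of error = z* · σ/√n = 1.645 · 19.6/√31 = 5.79

CI: (28.7 - 5.79, 28.7 + 5.79) = (22.91, 34.49)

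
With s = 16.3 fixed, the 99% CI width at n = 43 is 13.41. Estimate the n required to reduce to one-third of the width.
n ≈ 387

CI width ∝ 1/√n
To reduce width by factor 3, need √n to grow by 3 → need 3² = 9 times as many samples.

Current: n = 43, width = 13.41
New: n = 387, width ≈ 4.29

Width reduced by factor of 13.41/4.29 = 3.13.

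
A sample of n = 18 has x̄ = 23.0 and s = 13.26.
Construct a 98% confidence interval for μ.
(14.98, 31.02)

t-interval (σ unknown):
df = n - 1 = 17
t* = 2.567 for 98% confidence

Margin of error = t* · s/√n = 2.567 · 13.26/√18 = 8.02

CI: (14.98, 31.02)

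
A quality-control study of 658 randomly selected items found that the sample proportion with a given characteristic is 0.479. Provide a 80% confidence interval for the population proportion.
(0.454, 0.504)

Proportion CI:
SE = √(p̂(1-p̂)/n) = √(0.479 · 0.521 / 658) = 0.01947

z* = 1.282
Margin = z* · SE = 1.282 · 0.01947 = 0.0250

CI: 0.479 ± 0.0250 = (0.454, 0.504)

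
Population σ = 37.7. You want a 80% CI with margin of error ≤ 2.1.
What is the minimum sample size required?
n ≥ 530

For margin E ≤ 2.1:
n ≥ (z* · σ / E)²
n ≥ (1.282 · 37.7 / 2.1)²
n ≥ 529.69

Minimum n = 530 (rounding up)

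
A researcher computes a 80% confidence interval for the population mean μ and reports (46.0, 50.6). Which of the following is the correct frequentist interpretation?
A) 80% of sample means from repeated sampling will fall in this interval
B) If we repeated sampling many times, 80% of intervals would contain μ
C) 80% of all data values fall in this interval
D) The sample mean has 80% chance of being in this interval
B

A) Wrong — coverage applies to intervals containing μ, not to future x̄ values.
B) Correct — this is the frequentist long-run coverage interpretation.
C) Wrong — a CI is about the parameter μ, not individual data values.
D) Wrong — x̄ is observed and sits in the interval by construction.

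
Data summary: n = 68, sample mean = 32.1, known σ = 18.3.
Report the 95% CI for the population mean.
(27.75, 36.45)

z-interval (σ known):
z* = 1.960 for 95% confidence

Margin of error = z* · σ/√n = 1.960 · 18.3/√68 = 4.35

CI: (32.1 - 4.35, 32.1 + 4.35) = (27.75, 36.45)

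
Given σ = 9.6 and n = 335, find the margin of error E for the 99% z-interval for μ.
Margin of error = 1.35

Margin of error = z* · σ/√n
= 2.576 · 9.6/√335
= 2.576 · 9.6/18.3030
= 1.35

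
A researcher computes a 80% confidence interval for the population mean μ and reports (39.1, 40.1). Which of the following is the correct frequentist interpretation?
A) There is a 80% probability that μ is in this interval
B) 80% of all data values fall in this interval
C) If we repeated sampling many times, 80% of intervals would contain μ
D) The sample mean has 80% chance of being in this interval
C

A) Wrong — μ is fixed; the randomness lives in the interval, not in μ.
B) Wrong — a CI is about the parameter μ, not individual data values.
C) Correct — this is the frequentist long-run coverage interpretation.
D) Wrong — x̄ is observed and sits in the interval by construction.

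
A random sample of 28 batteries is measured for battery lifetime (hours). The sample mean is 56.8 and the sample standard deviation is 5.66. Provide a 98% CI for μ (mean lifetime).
(54.15, 59.45)

t-interval (σ unknown):
df = n - 1 = 27
t* = 2.473 for 98% confidence

Margin of error = t* · s/√n = 2.473 · 5.66/√28 = 2.65

CI: (54.15, 59.45)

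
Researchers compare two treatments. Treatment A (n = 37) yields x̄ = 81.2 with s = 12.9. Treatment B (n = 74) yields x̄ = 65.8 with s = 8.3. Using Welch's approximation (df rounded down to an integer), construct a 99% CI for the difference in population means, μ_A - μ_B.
(9.17, 21.63)

Difference: x̄₁ - x̄₂ = 15.40
SE = √(s₁²/n₁ + s₂²/n₂) = √(12.9²/37 + 8.3²/74) = 2.3299
df = 51.36 → 51 (Welch–Satterthwaite, rounded down)
t* = 2.676

CI: 15.40 ± 2.676 · 2.3299 = 15.40 ± 6.23 = (9.17, 21.63)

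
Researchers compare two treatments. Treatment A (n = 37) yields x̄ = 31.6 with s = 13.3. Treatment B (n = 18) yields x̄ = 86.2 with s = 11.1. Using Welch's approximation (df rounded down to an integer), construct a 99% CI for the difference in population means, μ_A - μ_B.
(-63.83, -45.37)

Difference: x̄₁ - x̄₂ = -54.60
SE = √(s₁²/n₁ + s₂²/n₂) = √(13.3²/37 + 11.1²/18) = 3.4097
df = 39.86 → 39 (Welch–Satterthwaite, rounded down)
t* = 2.708

CI: -54.60 ± 2.708 · 3.4097 = -54.60 ± 9.23 = (-63.83, -45.37)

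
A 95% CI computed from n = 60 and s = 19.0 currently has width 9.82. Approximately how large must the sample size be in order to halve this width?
n ≈ 240

CI width ∝ 1/√n
To reduce width by factor 2, need √n to grow by 2 → need 2² = 4 times as many samples.

Current: n = 60, width = 9.82
New: n = 240, width ≈ 4.83

Width reduced by factor of 9.82/4.83 = 2.03.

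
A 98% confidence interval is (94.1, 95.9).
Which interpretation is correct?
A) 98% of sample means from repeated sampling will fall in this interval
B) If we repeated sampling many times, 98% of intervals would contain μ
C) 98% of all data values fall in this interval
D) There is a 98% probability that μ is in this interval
B

A) Wrong — coverage applies to intervals containing μ, not to future x̄ values.
B) Correct — this is the frequentist long-run coverage interpretation.
C) Wrong — a CI is about the parameter μ, not individual data values.
D) Wrong — μ is fixed; the randomness lives in the interval, not in μ.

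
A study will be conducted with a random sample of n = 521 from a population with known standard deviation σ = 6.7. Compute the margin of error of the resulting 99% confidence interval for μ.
Margin of error = 0.76

Margin of error = z* · σ/√n
= 2.576 · 6.7/√521
= 2.576 · 6.7/22.8254
= 0.76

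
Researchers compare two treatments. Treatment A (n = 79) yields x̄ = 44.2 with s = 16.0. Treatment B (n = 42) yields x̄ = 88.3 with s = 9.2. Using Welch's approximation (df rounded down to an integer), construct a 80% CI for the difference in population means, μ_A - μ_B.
(-47.06, -41.14)

Difference: x̄₁ - x̄₂ = -44.10
SE = √(s₁²/n₁ + s₂²/n₂) = √(16.0²/79 + 9.2²/42) = 2.2925
df = 118.21 → 118 (Welch–Satterthwaite, rounded down)
t* = 1.289

CI: -44.10 ± 1.289 · 2.2925 = -44.10 ± 2.96 = (-47.06, -41.14)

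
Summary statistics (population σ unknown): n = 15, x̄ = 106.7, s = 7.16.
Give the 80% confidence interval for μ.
(104.21, 109.19)

t-interval (σ unknown):
df = n - 1 = 14
t* = 1.345 for 80% confidence

Margin of error = t* · s/√n = 1.345 · 7.16/√15 = 2.49

CI: (104.21, 109.19)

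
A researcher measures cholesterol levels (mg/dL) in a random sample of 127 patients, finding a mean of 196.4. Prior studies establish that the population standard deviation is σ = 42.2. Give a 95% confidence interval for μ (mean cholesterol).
(189.06, 203.74)

z-interval (σ known):
z* = 1.960 for 95% confidence

Margin of error = z* · σ/√n = 1.960 · 42.2/√127 = 7.34

CI: (196.4 - 7.34, 196.4 + 7.34) = (189.06, 203.74)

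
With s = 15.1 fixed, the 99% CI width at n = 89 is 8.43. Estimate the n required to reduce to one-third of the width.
n ≈ 801

CI width ∝ 1/√n
To reduce width by factor 3, need √n to grow by 3 → need 3² = 9 times as many samples.

Current: n = 89, width = 8.43
New: n = 801, width ≈ 2.76

Width reduced by factor of 8.43/2.76 = 3.05.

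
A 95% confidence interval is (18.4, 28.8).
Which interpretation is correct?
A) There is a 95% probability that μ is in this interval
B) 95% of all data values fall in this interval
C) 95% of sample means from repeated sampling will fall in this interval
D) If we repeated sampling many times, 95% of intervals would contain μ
D

A) Wrong — μ is fixed; the randomness lives in the interval, not in μ.
B) Wrong — a CI is about the parameter μ, not individual data values.
C) Wrong — coverage applies to intervals containing μ, not to future x̄ values.
D) Correct — this is the frequentist long-run coverage interpretation.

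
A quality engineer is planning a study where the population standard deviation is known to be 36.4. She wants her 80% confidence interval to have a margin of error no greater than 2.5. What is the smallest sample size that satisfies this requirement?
n ≥ 349

For margin E ≤ 2.5:
n ≥ (z* · σ / E)²
n ≥ (1.282 · 36.4 / 2.5)²
n ≥ 348.42

Minimum n = 349 (rounding up)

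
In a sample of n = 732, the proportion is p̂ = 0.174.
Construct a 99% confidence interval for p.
(0.138, 0.210)

Proportion CI:
SE = √(p̂(1-p̂)/n) = √(0.174 · 0.826 / 732) = 0.01401

z* = 2.576
Margin = z* · SE = 2.576 · 0.01401 = 0.0361

CI: 0.174 ± 0.0361 = (0.138, 0.210)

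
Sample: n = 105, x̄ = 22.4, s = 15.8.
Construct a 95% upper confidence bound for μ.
μ ≤ 24.96

Upper bound (one-sided):
t* = 1.660 (one-sided for 95%)
Upper bound = x̄ + t* · s/√n = 22.4 + 1.660 · 15.8/√105 = 24.96

We are 95% confident that μ ≤ 24.96.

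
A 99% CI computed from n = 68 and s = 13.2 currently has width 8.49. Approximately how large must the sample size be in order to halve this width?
n ≈ 272

CI width ∝ 1/√n
To reduce width by factor 2, need √n to grow by 2 → need 2² = 4 times as many samples.

Current: n = 68, width = 8.49
New: n = 272, width ≈ 4.15

Width reduced by factor of 8.49/4.15 = 2.05.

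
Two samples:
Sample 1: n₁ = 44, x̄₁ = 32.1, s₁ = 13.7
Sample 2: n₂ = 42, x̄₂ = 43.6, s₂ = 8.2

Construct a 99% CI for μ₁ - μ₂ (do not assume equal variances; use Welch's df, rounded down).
(-17.91, -5.09)

Difference: x̄₁ - x̄₂ = -11.50
SE = √(s₁²/n₁ + s₂²/n₂) = √(13.7²/44 + 8.2²/42) = 2.4221
df = 70.86 → 70 (Welch–Satterthwaite, rounded down)
t* = 2.648

CI: -11.50 ± 2.648 · 2.4221 = -11.50 ± 6.41 = (-17.91, -5.09)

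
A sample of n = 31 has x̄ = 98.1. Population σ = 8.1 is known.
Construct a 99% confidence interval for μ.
(94.35, 101.85)

z-interval (σ known):
z* = 2.576 for 99% confidence

Margin of error = z* · σ/√n = 2.576 · 8.1/√31 = 3.75

CI: (98.1 - 3.75, 98.1 + 3.75) = (94.35, 101.85)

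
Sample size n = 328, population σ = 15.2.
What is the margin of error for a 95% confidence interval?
Margin of error = 1.64

Margin of error = z* · σ/√n
= 1.960 · 15.2/√328
= 1.960 · 15.2/18.1108
= 1.64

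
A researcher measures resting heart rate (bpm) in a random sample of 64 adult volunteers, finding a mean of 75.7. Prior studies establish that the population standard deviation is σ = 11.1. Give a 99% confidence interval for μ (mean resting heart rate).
(72.13, 79.27)

z-interval (σ known):
z* = 2.576 for 99% confidence

Margin of error = z* · σ/√n = 2.576 · 11.1/√64 = 3.57

CI: (75.7 - 3.57, 75.7 + 3.57) = (72.13, 79.27)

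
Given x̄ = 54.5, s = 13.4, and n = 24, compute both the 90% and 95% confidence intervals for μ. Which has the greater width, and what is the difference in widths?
95% CI is wider by 1.94

df = 23
90% CI: t* = 1.714, (49.81, 59.19), width = 2 · t* · s/√n = 9.38
95% CI: t* = 2.069, (48.84, 60.16), width = 2 · t* · s/√n = 11.32

The 95% CI is wider by 11.32 - 9.38 = 1.94.
Higher confidence requires a wider interval.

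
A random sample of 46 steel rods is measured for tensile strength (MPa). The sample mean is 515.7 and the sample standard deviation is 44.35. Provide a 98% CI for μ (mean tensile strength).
(499.93, 531.47)

t-interval (σ unknown):
df = n - 1 = 45
t* = 2.412 for 98% confidence

Margin of error = t* · s/√n = 2.412 · 44.35/√46 = 15.77

CI: (499.93, 531.47)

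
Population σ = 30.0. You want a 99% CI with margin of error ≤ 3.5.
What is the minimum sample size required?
n ≥ 488

For margin E ≤ 3.5:
n ≥ (z* · σ / E)²
n ≥ (2.576 · 30.0 / 3.5)²
n ≥ 487.53

Minimum n = 488 (rounding up)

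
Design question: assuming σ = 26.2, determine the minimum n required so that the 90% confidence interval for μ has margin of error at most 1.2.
n ≥ 1290

For margin E ≤ 1.2:
n ≥ (z* · σ / E)²
n ≥ (1.645 · 26.2 / 1.2)²
n ≥ 1289.95

Minimum n = 1290 (rounding up)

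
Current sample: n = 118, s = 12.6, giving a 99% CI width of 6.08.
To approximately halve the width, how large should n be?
n ≈ 472

CI width ∝ 1/√n
To reduce width by factor 2, need √n to grow by 2 → need 2² = 4 times as many samples.

Current: n = 118, width = 6.08
New: n = 472, width ≈ 3.00

Width reduced by factor of 6.08/3.00 = 2.03.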